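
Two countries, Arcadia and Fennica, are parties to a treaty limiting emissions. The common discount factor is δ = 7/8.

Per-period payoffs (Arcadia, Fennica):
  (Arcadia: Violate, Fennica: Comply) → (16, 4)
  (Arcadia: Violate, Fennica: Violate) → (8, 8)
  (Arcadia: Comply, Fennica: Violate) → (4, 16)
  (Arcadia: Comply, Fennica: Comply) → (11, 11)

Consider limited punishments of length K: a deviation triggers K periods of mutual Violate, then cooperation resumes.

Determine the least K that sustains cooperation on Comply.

Need Σ_{k=1}^{K} δ^k ≥ (16−11)/(11−8) = 1.6667 at δ = 7/8.
At K = 2 the sum is 1.6406 < 1.6667; at K = 3 it is 2.3105 ≥ 1.6667.
So the minimum punishment length is K = 3.

3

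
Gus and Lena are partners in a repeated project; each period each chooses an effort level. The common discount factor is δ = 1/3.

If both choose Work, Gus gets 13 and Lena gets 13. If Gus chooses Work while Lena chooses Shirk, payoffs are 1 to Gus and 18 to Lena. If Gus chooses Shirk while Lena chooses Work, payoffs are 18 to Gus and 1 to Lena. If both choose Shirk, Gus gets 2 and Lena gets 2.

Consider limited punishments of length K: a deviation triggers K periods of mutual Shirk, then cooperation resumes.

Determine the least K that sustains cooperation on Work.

3

Need Σ_{k=1}^{K} δ^k ≥ (18−13)/(13−2) = 0.4545 at δ = 1/3.
At K = 2 the sum is 0.4444 < 0.4545; at K = 3 it is 0.4815 ≥ 0.4545.
So the minimum punishment length is K = 3.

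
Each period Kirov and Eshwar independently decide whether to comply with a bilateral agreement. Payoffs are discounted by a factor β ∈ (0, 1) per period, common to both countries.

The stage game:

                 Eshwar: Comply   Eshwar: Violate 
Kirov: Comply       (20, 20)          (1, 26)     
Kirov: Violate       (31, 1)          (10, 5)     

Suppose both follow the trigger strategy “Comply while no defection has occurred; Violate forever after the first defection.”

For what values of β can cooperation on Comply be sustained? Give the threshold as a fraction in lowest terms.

Kirov's threshold: (31−20)/(31−10) = 11/21.
Eshwar's threshold: (26−20)/(26−5) = 2/7.
11/21 > 2/7, so Kirov binds and β* = 11/21.

11/21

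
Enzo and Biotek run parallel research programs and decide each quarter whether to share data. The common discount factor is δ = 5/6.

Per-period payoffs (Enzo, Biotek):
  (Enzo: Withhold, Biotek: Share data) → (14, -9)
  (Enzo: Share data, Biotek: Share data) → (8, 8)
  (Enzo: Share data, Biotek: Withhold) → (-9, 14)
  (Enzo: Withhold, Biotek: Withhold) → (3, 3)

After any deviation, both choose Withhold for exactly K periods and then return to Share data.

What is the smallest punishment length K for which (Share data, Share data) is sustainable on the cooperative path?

Need Σ_{k=1}^{K} δ^k ≥ (14−8)/(8−3) = 1.2000 at δ = 5/6.
At K = 1 the sum is 0.8333 < 1.2000; at K = 2 it is 1.5278 ≥ 1.2000.
So the minimum punishment length is K = 2.

2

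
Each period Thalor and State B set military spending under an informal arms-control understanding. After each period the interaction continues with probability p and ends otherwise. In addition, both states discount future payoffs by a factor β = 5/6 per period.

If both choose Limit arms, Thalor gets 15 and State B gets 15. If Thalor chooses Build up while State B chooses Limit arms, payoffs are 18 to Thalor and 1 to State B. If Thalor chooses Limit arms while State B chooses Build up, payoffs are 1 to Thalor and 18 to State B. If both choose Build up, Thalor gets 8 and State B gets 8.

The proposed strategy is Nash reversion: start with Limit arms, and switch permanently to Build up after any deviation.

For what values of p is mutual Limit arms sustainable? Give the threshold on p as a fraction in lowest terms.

With continuation probability p and discount β, the effective per-period discount factor is βp.
Grim-trigger IC: βp ≥ (18−15)/(18−8) = 3/10.
So p ≥ (3/10)/(5/6) = 9/25.

9/25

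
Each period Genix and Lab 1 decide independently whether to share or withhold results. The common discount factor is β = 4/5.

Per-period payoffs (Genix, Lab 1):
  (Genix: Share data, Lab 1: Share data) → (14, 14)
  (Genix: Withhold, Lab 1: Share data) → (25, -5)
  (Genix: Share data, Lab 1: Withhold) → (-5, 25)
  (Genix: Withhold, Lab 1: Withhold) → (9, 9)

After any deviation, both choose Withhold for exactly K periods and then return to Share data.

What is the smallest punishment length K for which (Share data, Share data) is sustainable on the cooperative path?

4

No profitable deviation requires (14−9)(β+…+β^K) ≥ 25−14, i.e. β+…+β^K ≥ 11/5 ≈ 2.2000.
With β = 4/5, the partial sums are K=1: 0.8000, K=2: 1.4400, K=3: 1.9520, K=4: 2.3616.
K = 4 is the first length at which the sum reaches 2.2000.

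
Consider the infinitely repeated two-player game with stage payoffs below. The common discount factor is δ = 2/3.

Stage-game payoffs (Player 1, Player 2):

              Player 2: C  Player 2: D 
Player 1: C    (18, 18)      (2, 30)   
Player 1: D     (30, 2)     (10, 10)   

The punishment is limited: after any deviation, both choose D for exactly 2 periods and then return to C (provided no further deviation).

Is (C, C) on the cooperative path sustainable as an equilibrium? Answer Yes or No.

IC: δ+…+δ^2 ≥ (30−18)/(18−10) = 3/2.
At δ = 2/3: partial sum = 1.1111 < 1.5000. Cooperation not sustainable.

No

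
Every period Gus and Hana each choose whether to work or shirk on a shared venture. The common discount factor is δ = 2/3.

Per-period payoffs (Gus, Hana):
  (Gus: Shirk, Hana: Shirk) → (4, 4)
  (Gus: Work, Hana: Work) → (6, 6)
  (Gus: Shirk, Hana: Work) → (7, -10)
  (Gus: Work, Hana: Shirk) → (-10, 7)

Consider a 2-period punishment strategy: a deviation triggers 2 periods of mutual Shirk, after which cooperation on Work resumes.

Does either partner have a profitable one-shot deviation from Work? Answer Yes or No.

No

A one-shot deviation gives 7 now, then 4 for 2 periods, then back to 6.
Gain from deviating: (7−6) today; loss: (6−4) in each of the next 2 periods.
No-deviation condition: (6−4)(δ+…+δ^2) ≥ 7−6, i.e. δ+…+δ^2 ≥ 1/2.
At δ = 2/3: δ+…+δ^2 = 1.1111 ≥ 0.5000.
So cooperation is sustainable.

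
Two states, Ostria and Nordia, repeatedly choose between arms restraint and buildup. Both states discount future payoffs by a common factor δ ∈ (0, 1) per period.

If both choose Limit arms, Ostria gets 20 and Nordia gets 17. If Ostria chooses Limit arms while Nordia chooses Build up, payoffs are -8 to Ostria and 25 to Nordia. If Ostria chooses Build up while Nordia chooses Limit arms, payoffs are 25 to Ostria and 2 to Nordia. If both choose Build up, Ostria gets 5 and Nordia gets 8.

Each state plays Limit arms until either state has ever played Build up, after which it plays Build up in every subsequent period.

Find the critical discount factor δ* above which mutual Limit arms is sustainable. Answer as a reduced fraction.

8/17

Ostria: cooperation gives 20 each period; deviation gives 25 once then 5 forever.
  20/(1−δ) ≥ 25 + 5δ/(1−δ) ⇒ δ ≥ 5/20 = 1/4.
Nordia: cooperation gives 17 each period; deviation gives 25 once then 8 forever.
  δ ≥ 8/17.
Both must hold, so the binding constraint is Nordia's: δ ≥ 8/17.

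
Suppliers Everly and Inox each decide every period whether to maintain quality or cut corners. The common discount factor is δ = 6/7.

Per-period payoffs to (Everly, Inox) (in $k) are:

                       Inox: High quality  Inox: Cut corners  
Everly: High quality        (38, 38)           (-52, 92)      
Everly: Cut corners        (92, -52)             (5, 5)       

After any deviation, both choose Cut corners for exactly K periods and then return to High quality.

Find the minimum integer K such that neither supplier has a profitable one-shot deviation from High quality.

IC: δ(1−δ^K)/(1−δ) ≥ (92−38)/(38−5) = 18/11.
With δ = 6/7: need 1 − δ^K ≥ 18/11·(1−6/7)/(6/7), i.e. δ^K ≤ 0.7273.
Since (6/7)^2 = 0.7347 and (6/7)^3 = 0.6297, the smallest such K is 3.

3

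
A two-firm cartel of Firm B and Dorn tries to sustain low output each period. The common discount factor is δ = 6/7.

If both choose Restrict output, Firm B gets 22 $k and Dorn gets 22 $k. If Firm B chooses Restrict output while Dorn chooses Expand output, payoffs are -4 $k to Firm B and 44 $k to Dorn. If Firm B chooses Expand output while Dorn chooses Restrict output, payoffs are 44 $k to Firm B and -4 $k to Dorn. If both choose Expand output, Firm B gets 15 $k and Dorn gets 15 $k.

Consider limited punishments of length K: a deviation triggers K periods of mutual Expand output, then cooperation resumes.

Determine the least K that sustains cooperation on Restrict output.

Need Σ_{k=1}^{K} δ^k ≥ (44−22)/(22−15) = 3.1429 at δ = 6/7.
At K = 4 the sum is 2.7613 < 3.1429; at K = 5 it is 3.2240 ≥ 3.1429.
So the minimum punishment length is K = 5.

5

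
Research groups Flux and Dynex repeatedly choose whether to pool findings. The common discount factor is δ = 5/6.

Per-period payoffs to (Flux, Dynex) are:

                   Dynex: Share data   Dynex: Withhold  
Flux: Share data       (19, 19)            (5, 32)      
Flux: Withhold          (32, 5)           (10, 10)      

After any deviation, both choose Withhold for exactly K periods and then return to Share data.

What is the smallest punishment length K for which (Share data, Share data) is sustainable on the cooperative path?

No profitable deviation requires (19−10)(δ+…+δ^K) ≥ 32−19, i.e. δ+…+δ^K ≥ 13/9 ≈ 1.4444.
With δ = 5/6, the partial sums are K=1: 0.8333, K=2: 1.5278.
K = 2 is the first length at which the sum reaches 1.4444.

2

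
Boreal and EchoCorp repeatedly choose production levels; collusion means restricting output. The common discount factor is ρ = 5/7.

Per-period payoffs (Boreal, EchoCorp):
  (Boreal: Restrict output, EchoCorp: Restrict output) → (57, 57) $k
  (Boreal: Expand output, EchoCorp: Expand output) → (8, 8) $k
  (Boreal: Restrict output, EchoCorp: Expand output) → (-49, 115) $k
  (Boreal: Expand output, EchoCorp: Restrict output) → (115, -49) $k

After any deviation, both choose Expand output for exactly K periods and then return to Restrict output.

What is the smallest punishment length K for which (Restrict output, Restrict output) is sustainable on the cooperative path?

2

IC: ρ(1−ρ^K)/(1−ρ) ≥ (115−57)/(57−8) = 58/49.
With ρ = 5/7: need 1 − ρ^K ≥ 58/49·(1−5/7)/(5/7), i.e. ρ^K ≤ 0.5265.
Since (5/7)^1 = 0.7143 and (5/7)^2 = 0.5102, the smallest such K is 2.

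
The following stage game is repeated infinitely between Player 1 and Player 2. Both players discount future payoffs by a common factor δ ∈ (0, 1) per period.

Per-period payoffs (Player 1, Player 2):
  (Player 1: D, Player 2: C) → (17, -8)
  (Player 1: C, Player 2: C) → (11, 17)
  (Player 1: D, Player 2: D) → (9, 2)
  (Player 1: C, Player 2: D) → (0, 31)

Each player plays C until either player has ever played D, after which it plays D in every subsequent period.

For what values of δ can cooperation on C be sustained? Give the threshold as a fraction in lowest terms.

Player 1: cooperation gives 11 each period; deviation gives 17 once then 9 forever.
  11/(1−δ) ≥ 17 + 9δ/(1−δ) ⇒ δ ≥ 6/8 = 3/4.
Player 2: cooperation gives 17 each period; deviation gives 31 once then 2 forever.
  δ ≥ 14/29.
Both must hold, so the binding constraint is Player 1's: δ ≥ 3/4.

3/4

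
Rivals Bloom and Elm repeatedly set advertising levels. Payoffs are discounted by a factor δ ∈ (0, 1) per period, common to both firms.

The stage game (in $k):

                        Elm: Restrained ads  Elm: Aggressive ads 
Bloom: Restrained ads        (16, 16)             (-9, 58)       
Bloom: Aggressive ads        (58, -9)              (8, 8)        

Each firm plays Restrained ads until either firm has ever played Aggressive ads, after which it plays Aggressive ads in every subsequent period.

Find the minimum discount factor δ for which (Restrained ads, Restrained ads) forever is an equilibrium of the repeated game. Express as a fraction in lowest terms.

21/25

16/(1−δ) ≥ 58 + 8δ/(1−δ)
16 ≥ 58 − 50δ
δ ≥ 42/50 = 21/25.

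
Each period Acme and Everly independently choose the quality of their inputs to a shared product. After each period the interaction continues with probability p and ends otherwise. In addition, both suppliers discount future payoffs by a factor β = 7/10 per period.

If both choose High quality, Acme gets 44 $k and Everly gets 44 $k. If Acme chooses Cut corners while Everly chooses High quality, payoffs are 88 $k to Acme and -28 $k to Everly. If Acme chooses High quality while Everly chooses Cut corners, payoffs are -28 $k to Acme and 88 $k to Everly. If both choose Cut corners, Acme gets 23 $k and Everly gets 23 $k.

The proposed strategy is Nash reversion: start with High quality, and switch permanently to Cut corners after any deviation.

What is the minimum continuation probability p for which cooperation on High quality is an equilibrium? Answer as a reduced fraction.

Expected continuation weight on next period's payoff is β·p = 7/10·p, which plays the role of the discount factor.
Cooperation requires 7/10·p ≥ (88−44)/(88−23) = 44/65, hence p ≥ 88/91.

88/91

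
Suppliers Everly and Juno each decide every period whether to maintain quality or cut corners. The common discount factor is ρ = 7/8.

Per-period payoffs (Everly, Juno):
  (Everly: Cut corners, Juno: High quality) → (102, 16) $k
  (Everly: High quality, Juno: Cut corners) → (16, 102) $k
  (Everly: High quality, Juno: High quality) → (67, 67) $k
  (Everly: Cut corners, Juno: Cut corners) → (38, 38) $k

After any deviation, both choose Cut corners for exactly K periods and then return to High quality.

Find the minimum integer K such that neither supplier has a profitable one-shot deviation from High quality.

2

No profitable deviation requires (67−38)(ρ+…+ρ^K) ≥ 102−67, i.e. ρ+…+ρ^K ≥ 35/29 ≈ 1.2069.
With ρ = 7/8, the partial sums are K=1: 0.8750, K=2: 1.6406.
K = 2 is the first length at which the sum reaches 1.2069.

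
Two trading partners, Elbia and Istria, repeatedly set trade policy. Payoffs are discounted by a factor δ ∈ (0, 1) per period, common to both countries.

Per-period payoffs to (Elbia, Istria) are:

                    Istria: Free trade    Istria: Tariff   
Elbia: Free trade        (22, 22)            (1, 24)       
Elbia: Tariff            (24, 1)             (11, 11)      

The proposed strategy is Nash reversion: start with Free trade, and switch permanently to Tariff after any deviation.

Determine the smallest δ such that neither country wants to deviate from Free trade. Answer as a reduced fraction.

Cooperation forever yields 22 each period: 22/(1−δ).
Deviating yields 24 once, then 11 forever: 24 + 11δ/(1−δ).
No profitable deviation requires 22/(1−δ) ≥ 24 + 11δ/(1−δ).
Multiplying by (1−δ): 22 ≥ 24(1−δ) + 11δ = 24 − 13δ.
So 13δ ≥ 2, i.e. δ ≥ 2/13.

2/13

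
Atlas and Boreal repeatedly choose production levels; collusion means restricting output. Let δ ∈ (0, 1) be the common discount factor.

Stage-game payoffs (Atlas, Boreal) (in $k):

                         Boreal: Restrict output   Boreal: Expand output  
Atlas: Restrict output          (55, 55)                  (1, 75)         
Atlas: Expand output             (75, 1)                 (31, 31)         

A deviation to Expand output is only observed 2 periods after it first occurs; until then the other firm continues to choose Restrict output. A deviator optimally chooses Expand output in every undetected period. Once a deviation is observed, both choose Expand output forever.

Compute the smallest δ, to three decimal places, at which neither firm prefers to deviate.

The best deviation is to choose Expand output for all 2 undetected periods, earning 75 each, then 31 forever once detected.
Deviation value: 75(1−δ^2)/(1−δ) + 31δ^2/(1−δ); cooperation value: 55/(1−δ).
IC: 55 ≥ 75(1−δ^2) + 31δ^2 = 75 − 44δ^2.
So δ^2 ≥ 20/44 = 5/11, giving δ ≥ (5/11)^(1/2) ≈ 0.674.

0.674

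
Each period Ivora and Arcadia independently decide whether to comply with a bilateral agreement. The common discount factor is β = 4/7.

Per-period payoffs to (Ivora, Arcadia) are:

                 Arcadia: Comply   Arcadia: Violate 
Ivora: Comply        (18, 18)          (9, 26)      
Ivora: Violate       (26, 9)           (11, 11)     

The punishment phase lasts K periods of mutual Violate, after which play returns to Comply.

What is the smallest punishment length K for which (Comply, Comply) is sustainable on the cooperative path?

4

Need Σ_{k=1}^{K} β^k ≥ (26−18)/(18−11) = 1.1429 at β = 4/7.
At K = 3 the sum is 1.0845 < 1.1429; at K = 4 it is 1.1912 ≥ 1.1429.
So the minimum punishment length is K = 4.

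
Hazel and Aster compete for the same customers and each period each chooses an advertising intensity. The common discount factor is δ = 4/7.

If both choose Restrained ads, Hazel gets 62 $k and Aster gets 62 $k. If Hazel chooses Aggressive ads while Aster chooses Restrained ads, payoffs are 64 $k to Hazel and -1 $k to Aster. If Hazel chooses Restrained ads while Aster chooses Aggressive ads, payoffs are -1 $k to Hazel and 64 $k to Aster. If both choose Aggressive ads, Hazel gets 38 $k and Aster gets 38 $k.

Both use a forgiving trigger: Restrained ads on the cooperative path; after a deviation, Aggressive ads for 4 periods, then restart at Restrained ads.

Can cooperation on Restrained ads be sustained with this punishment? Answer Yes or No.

Yes

A one-shot deviation gives 64 now, then 38 for 4 periods, then back to 62.
Gain from deviating: (64−62) today; loss: (62−38) in each of the next 4 periods.
No-deviation condition: (62−38)(δ+…+δ^4) ≥ 64−62, i.e. δ+…+δ^4 ≥ 1/12.
At δ = 4/7: δ+…+δ^4 = 1.1912 ≥ 0.0833.
So cooperation is sustainable.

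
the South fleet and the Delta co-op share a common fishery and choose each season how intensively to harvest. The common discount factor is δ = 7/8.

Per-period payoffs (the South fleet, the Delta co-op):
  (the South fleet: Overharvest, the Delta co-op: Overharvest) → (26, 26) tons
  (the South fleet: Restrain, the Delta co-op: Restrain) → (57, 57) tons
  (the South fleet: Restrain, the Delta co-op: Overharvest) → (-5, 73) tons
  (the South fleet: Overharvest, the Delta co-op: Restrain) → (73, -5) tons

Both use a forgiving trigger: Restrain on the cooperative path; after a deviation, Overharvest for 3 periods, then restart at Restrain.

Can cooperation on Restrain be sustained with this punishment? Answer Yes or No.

Comparing payoff streams over the 4 periods until play realigns: cooperate → 57(1+δ+…+δ^3); deviate → 73 + 26(δ+…+δ^3).
Cooperation is sustained iff (57−26)(δ+…+δ^3) ≥ 73−57.
δ+…+δ^3 = 7/8·(1−(7/8)^3)/(1−7/8) = 2.3105, and (73−57)/(57−26) = 0.5161.
2.3105 ≥ 0.5161, so cooperation is sustainable.

Yes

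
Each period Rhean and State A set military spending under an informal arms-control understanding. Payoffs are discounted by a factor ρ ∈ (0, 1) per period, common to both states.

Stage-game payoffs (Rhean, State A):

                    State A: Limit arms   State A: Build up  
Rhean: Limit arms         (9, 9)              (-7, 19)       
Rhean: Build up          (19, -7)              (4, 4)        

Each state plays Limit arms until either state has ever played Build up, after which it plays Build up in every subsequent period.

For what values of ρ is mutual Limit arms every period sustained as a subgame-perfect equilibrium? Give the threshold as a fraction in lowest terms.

2/3

One-period gain from deviating is 19 − 9 = 10. The loss is 9 − 4 = 5 in every subsequent period, with present value 5·ρ/(1−ρ).
Deviation is unprofitable when 5·ρ/(1−ρ) ≥ 10, i.e. ρ/(1−ρ) ≥ 2.
Equivalently ρ ≥ 10/(10+5) = 2/3.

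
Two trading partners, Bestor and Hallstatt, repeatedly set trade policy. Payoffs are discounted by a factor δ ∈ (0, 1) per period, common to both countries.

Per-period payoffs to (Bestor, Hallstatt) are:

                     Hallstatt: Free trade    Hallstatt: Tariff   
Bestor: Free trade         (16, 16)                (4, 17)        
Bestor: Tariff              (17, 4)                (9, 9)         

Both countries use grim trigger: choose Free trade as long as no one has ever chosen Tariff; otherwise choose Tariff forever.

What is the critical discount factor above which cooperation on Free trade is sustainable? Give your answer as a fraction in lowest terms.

16/(1−δ) ≥ 17 + 9δ/(1−δ)
16 ≥ 17 − 8δ
δ ≥ 1/8.

1/8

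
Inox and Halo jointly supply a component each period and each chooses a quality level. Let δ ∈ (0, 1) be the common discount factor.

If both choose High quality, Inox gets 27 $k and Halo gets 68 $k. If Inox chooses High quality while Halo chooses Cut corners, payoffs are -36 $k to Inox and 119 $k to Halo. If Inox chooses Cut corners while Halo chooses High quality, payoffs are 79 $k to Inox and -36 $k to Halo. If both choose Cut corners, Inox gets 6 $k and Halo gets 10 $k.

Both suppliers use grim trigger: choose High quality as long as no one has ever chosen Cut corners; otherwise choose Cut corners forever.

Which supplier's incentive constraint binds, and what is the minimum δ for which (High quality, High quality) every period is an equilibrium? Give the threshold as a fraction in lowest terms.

Inox; δ ≥ 52/73

Inox's threshold: (79−27)/(79−6) = 52/73.
Halo's threshold: (119−68)/(119−10) = 51/109.
52/73 > 51/109, so Inox binds and δ* = 52/73.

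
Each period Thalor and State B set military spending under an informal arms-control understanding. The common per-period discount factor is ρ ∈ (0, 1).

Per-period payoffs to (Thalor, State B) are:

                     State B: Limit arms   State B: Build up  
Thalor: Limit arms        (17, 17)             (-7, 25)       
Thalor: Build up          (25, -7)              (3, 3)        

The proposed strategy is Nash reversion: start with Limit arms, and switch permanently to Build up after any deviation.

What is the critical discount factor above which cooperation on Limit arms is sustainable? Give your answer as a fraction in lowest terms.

4/11

17/(1−ρ) ≥ 25 + 3ρ/(1−ρ)
17 ≥ 25 − 22ρ
ρ ≥ 8/22 = 4/11.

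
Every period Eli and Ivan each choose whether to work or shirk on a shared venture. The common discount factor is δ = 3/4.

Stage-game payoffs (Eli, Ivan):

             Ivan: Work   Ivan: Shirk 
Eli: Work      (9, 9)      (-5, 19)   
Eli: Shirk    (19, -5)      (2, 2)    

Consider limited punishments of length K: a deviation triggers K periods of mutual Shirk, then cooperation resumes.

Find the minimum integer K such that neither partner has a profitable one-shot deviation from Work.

3

Need Σ_{k=1}^{K} δ^k ≥ (19−9)/(9−2) = 1.4286 at δ = 3/4.
At K = 2 the sum is 1.3125 < 1.4286; at K = 3 it is 1.7344 ≥ 1.4286.
So the minimum punishment length is K = 3.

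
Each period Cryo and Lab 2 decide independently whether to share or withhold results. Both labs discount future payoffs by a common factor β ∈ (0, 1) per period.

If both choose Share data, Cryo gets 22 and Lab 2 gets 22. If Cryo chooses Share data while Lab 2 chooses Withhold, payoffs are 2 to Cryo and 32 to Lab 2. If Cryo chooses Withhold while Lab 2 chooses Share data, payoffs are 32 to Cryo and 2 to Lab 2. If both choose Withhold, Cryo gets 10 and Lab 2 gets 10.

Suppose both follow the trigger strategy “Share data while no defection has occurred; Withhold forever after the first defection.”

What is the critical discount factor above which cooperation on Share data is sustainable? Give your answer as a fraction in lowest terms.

Under grim trigger the critical discount factor is (T−C)/(T−P) with T = 32, C = 22, P = 10.
β* = (32−22)/(32−10) = 10/22 = 5/11.

5/11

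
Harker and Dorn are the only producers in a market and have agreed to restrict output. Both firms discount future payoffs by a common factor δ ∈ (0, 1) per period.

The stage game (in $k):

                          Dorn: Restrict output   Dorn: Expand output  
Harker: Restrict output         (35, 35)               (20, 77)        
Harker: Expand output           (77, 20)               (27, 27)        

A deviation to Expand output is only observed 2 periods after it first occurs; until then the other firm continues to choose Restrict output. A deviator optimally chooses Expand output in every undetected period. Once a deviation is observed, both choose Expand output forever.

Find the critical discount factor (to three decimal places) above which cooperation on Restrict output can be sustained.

A deviator earns 77 for 2 periods, then 27 forever; cooperating earns 35 forever. Multiplying the IC by (1−δ):
35 ≥ 77(1−δ^2) + 27δ^2, so 50·δ^2 ≥ 42 and δ^2 ≥ 21/25.
δ ≥ (21/25)^(1/2) ≈ 0.917.

0.917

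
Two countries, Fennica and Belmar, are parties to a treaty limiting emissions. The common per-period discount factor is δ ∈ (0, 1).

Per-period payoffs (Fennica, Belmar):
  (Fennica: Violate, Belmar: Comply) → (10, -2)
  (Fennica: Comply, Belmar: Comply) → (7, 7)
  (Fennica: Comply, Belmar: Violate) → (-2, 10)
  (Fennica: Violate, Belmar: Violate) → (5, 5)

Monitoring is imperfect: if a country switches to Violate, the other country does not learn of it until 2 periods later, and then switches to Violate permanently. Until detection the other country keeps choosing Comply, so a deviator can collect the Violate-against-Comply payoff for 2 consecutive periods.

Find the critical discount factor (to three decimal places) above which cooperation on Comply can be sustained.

0.775

The best deviation is to choose Violate for all 2 undetected periods, earning 10 each, then 5 forever once detected.
Deviation value: 10(1−δ^2)/(1−δ) + 5δ^2/(1−δ); cooperation value: 7/(1−δ).
IC: 7 ≥ 10(1−δ^2) + 5δ^2 = 10 − 5δ^2.
So δ^2 ≥ 3/5, giving δ ≥ (3/5)^(1/2) ≈ 0.775.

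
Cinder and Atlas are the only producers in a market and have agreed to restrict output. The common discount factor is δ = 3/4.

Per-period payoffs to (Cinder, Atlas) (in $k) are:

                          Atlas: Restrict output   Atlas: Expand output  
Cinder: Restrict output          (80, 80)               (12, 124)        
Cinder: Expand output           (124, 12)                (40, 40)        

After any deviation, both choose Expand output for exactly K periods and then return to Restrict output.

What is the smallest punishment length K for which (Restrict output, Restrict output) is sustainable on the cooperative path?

2

Need Σ_{k=1}^{K} δ^k ≥ (124−80)/(80−40) = 1.1000 at δ = 3/4.
At K = 1 the sum is 0.7500 < 1.1000; at K = 2 it is 1.3125 ≥ 1.1000.
So the minimum punishment length is K = 2.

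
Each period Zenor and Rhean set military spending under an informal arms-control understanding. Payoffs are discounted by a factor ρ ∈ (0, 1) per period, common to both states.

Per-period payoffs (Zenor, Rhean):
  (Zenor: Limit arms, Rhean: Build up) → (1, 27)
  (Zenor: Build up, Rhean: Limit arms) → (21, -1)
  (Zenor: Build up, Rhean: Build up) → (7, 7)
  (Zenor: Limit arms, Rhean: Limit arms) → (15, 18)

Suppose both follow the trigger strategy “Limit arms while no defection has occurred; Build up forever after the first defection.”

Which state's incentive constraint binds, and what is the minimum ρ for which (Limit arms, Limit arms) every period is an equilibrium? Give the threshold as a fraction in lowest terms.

For Zenor: deviation gain 21−15 = 6, per-period punishment loss 15−7 = 8. IC gives ρ ≥ 6/14 = 3/7.
For Rhean: gain 9, loss 11 per period, so ρ ≥ 9/20.
The tighter constraint is Rhean's, so cooperation needs ρ ≥ 9/20.

Rhean; ρ ≥ 9/20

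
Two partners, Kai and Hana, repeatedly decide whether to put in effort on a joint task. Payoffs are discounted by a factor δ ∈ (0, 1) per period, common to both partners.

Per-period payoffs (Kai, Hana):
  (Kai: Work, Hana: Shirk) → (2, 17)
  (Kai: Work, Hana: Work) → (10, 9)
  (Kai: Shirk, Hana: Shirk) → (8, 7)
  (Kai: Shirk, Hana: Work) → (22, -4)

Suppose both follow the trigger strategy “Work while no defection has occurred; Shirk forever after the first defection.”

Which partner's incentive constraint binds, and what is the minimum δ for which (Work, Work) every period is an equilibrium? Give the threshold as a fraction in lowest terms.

Kai; δ ≥ 6/7

For Kai: deviation gain 22−10 = 12, per-period punishment loss 10−8 = 2. IC gives δ ≥ 12/14 = 6/7.
For Hana: gain 8, loss 2 per period, so δ ≥ 8/10 = 4/5.
The tighter constraint is Kai's, so cooperation needs δ ≥ 6/7.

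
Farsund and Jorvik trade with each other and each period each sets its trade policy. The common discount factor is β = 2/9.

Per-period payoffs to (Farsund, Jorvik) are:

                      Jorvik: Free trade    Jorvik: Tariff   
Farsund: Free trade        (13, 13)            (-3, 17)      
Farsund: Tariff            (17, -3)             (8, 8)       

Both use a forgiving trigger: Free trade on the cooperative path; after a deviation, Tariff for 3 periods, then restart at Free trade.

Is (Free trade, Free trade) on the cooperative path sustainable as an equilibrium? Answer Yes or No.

No

IC: β+…+β^3 ≥ (17−13)/(13−8) = 4/5.
At β = 2/9: partial sum = 0.2826 < 0.8000. Cooperation not sustainable.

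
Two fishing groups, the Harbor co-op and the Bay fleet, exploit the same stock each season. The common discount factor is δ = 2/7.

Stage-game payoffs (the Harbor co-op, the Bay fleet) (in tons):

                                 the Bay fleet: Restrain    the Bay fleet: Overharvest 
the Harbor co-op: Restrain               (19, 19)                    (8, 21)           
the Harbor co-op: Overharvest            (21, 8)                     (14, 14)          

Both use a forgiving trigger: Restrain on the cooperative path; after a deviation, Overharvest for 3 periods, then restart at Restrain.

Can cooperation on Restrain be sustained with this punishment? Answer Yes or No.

No

IC: δ+…+δ^3 ≥ (21−19)/(19−14) = 2/5.
At δ = 2/7: partial sum = 0.3907 < 0.4000. Cooperation not sustainable.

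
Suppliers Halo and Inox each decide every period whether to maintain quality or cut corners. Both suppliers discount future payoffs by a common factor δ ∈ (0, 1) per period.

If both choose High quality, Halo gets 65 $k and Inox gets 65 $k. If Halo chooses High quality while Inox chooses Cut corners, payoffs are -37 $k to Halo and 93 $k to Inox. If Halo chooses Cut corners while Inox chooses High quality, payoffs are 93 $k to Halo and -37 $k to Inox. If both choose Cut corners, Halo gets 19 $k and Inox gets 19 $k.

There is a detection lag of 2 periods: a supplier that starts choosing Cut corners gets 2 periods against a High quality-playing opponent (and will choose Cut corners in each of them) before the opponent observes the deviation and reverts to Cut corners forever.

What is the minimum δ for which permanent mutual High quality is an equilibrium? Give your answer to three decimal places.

Deviating for the 2 undetected periods gains 93−65 = 28 per period over cooperation, then loses 65−19 = 46 per period forever once punishment starts.
Gain: 28(1 + δ + … + δ^1); loss: 46·δ^2/(1−δ).
No profitable deviation ⇔ 28(1−δ^2) ≤ 46·δ^2, i.e. δ^2 ≥ 28/(28+46) = 14/37.
Hence δ ≥ (14/37)^(1/2) ≈ 0.615.

0.615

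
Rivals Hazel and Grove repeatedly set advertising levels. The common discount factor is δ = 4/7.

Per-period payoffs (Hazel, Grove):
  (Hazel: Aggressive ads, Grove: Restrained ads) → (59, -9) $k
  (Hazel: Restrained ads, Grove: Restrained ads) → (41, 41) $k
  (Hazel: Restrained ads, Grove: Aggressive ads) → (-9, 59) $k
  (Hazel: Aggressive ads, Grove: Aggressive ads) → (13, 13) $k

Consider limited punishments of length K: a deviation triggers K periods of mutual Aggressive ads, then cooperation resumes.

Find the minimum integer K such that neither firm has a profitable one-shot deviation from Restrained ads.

2

No profitable deviation requires (41−13)(δ+…+δ^K) ≥ 59−41, i.e. δ+…+δ^K ≥ 9/14 ≈ 0.6429.
With δ = 4/7, the partial sums are K=1: 0.5714, K=2: 0.8980.
K = 2 is the first length at which the sum reaches 0.6429.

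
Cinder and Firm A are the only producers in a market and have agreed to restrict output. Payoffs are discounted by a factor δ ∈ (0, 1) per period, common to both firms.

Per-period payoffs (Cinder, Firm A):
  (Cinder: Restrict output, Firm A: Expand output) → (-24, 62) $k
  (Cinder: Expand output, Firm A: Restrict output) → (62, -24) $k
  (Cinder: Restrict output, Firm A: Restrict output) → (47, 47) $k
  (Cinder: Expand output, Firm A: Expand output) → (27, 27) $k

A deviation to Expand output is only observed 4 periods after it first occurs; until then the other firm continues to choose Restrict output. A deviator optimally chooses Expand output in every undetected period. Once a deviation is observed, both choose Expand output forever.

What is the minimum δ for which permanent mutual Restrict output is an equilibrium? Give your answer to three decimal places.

A deviator earns 62 for 4 periods, then 27 forever; cooperating earns 47 forever. Multiplying the IC by (1−δ):
47 ≥ 62(1−δ^4) + 27δ^4, so 35·δ^4 ≥ 15 and δ^4 ≥ 3/7.
δ ≥ (3/7)^(1/4) ≈ 0.809.

0.809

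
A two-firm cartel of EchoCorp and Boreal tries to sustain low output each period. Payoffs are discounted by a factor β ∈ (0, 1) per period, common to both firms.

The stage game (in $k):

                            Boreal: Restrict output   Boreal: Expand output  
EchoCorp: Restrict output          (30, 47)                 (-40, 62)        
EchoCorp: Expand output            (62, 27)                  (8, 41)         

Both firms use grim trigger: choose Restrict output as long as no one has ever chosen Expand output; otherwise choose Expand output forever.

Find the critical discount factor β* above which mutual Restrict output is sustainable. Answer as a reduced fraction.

For EchoCorp: deviation gain 62−30 = 32, per-period punishment loss 30−8 = 22. IC gives β ≥ 32/54 = 16/27.
For Boreal: gain 15, loss 6 per period, so β ≥ 15/21 = 5/7.
The tighter constraint is Boreal's, so cooperation needs β ≥ 5/7.

5/7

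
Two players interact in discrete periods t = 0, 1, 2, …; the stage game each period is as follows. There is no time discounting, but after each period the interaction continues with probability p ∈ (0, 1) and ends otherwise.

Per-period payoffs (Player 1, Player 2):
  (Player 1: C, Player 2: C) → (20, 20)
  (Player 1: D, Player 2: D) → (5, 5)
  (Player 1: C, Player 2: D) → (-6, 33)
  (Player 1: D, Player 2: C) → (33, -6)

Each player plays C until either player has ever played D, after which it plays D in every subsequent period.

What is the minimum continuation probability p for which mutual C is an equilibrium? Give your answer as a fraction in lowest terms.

With no time discounting, the continuation probability p plays the role of the discount factor.
Grim-trigger IC: 20/(1−p) ≥ 33 + 5p/(1−p) ⇒ p ≥ (33−20)/(33−5) = 13/28.

13/28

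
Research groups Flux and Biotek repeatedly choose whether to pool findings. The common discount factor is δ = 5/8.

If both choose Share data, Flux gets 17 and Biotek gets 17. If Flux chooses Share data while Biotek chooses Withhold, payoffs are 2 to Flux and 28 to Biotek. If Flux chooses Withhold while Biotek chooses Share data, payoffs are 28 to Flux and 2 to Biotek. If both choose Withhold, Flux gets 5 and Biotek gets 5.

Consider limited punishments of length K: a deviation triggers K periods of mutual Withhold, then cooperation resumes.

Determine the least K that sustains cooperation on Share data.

2

Need Σ_{k=1}^{K} δ^k ≥ (28−17)/(17−5) = 0.9167 at δ = 5/8.
At K = 1 the sum is 0.6250 < 0.9167; at K = 2 it is 1.0156 ≥ 0.9167.
So the minimum punishment length is K = 2.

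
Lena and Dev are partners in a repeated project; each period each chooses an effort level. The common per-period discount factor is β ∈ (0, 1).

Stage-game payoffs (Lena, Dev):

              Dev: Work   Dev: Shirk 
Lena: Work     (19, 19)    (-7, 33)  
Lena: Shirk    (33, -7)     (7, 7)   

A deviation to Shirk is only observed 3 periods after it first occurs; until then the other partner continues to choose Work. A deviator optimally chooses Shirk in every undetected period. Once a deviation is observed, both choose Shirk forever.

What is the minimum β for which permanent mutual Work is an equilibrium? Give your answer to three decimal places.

A deviator earns 33 for 3 periods, then 7 forever; cooperating earns 19 forever. Multiplying the IC by (1−β):
19 ≥ 33(1−β^3) + 7β^3, so 26·β^3 ≥ 14 and β^3 ≥ 7/13.
β ≥ (7/13)^(1/3) ≈ 0.814.

0.814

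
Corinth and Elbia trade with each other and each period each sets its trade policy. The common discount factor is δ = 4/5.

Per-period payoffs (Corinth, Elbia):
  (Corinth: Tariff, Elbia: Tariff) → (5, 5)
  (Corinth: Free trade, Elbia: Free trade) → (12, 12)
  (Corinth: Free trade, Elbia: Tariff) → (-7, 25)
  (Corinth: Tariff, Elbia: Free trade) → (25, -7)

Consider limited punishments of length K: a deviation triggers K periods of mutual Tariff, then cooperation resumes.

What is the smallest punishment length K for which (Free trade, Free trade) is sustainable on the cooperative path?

IC: δ(1−δ^K)/(1−δ) ≥ (25−12)/(12−5) = 13/7.
With δ = 4/5: need 1 − δ^K ≥ 13/7·(1−4/5)/(4/5), i.e. δ^K ≤ 0.5357.
Since (4/5)^2 = 0.6400 and (4/5)^3 = 0.5120, the smallest such K is 3.

3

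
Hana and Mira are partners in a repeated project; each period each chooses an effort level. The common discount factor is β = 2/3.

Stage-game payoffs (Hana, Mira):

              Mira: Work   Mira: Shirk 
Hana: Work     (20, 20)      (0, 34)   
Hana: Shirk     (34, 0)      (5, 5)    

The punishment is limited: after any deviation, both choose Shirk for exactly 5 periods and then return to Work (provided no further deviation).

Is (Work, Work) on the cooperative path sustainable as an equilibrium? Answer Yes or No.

Yes

Comparing payoff streams over the 6 periods until play realigns: cooperate → 20(1+β+…+β^5); deviate → 34 + 5(β+…+β^5).
Cooperation is sustained iff (20−5)(β+…+β^5) ≥ 34−20.
β+…+β^5 = 2/3·(1−(2/3)^5)/(1−2/3) = 1.7366, and (34−20)/(20−5) = 0.9333.
1.7366 ≥ 0.9333, so cooperation is sustainable.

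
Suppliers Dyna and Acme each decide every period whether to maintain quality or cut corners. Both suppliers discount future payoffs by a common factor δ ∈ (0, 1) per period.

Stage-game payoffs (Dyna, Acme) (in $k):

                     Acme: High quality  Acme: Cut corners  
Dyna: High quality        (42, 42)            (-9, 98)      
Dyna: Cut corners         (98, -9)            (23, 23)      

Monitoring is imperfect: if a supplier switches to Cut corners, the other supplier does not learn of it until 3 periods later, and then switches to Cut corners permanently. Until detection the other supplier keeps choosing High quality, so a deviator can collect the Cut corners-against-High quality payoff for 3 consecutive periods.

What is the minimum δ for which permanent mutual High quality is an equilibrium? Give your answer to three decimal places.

Deviating for the 3 undetected periods gains 98−42 = 56 per period over cooperation, then loses 42−23 = 19 per period forever once punishment starts.
Gain: 56(1 + δ + … + δ^2); loss: 19·δ^3/(1−δ).
No profitable deviation ⇔ 56(1−δ^3) ≤ 19·δ^3, i.e. δ^3 ≥ 56/(56+19) = 56/75.
Hence δ ≥ (56/75)^(1/3) ≈ 0.907.

0.907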